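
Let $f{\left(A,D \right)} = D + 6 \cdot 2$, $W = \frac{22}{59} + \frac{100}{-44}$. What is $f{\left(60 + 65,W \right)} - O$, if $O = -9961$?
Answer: $\frac{6471244}{649} \approx 9971.1$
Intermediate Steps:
$W = - \frac{1233}{649}$ ($W = 22 \cdot \frac{1}{59} + 100 \left(- \frac{1}{44}\right) = \frac{22}{59} - \frac{25}{11} = - \frac{1233}{649} \approx -1.8998$)
$f{\left(A,D \right)} = 12 + D$ ($f{\left(A,D \right)} = D + 12 = 12 + D$)
$f{\left(60 + 65,W \right)} - O = \left(12 - \frac{1233}{649}\right) - -9961 = \frac{6555}{649} + 9961 = \frac{6471244}{649}$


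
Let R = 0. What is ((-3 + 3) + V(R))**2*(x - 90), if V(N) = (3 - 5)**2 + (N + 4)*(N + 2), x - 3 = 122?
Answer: 5040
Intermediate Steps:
x = 125 (x = 3 + 122 = 125)
V(N) = 4 + (2 + N)*(4 + N) (V(N) = (-2)**2 + (4 + N)*(2 + N) = 4 + (2 + N)*(4 + N))
((-3 + 3) + V(R))**2*(x - 90) = ((-3 + 3) + (12 + 0**2 + 6*0))**2*(125 - 90) = (0 + (12 + 0 + 0))**2*35 = (0 + 12)**2*35 = 12**2*35 = 144*35 = 5040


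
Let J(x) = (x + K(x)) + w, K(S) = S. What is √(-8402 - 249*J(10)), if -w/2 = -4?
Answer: I*√15374 ≈ 123.99*I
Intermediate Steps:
w = 8 (w = -2*(-4) = 8)
J(x) = 8 + 2*x (J(x) = (x + x) + 8 = 2*x + 8 = 8 + 2*x)
√(-8402 - 249*J(10)) = √(-8402 - 249*(8 + 2*10)) = √(-8402 - 249*(8 + 20)) = √(-8402 - 249*28) = √(-8402 - 6972) = √(-15374) = I*√15374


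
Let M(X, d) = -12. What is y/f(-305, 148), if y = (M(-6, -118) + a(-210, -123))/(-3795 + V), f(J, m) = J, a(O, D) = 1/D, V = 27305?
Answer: 1477/881977650 ≈ 1.6746e-6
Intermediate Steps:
y = -1477/2891730 (y = (-12 + 1/(-123))/(-3795 + 27305) = (-12 - 1/123)/23510 = -1477/123*1/23510 = -1477/2891730 ≈ -0.00051077)
y/f(-305, 148) = -1477/2891730/(-305) = -1477/2891730*(-1/305) = 1477/881977650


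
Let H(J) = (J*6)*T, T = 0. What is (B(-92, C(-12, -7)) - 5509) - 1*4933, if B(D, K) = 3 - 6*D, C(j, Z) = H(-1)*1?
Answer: -9887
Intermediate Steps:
H(J) = 0 (H(J) = (J*6)*0 = (6*J)*0 = 0)
C(j, Z) = 0 (C(j, Z) = 0*1 = 0)
(B(-92, C(-12, -7)) - 5509) - 1*4933 = ((3 - 6*(-92)) - 5509) - 1*4933 = ((3 + 552) - 5509) - 4933 = (555 - 5509) - 4933 = -4954 - 4933 = -9887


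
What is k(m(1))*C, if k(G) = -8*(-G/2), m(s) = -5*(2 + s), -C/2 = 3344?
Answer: 401280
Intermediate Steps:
C = -6688 (C = -2*3344 = -6688)
m(s) = -10 - 5*s
k(G) = 4*G (k(G) = -(-4)*G = 4*G)
k(m(1))*C = (4*(-10 - 5*1))*(-6688) = (4*(-10 - 5))*(-6688) = (4*(-15))*(-6688) = -60*(-6688) = 401280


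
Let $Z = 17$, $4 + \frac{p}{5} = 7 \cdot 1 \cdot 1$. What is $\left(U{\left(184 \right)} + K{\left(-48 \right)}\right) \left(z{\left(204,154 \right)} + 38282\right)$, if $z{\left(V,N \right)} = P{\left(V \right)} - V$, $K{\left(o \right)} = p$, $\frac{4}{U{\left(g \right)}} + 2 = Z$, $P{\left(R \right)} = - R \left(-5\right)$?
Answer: $\frac{8953442}{15} \approx 5.969 \cdot 10^{5}$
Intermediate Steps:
$P{\left(R \right)} = 5 R$
$p = 15$ ($p = -20 + 5 \cdot 7 \cdot 1 \cdot 1 = -20 + 5 \cdot 7 \cdot 1 = -20 + 5 \cdot 7 = -20 + 35 = 15$)
$U{\left(g \right)} = \frac{4}{15}$ ($U{\left(g \right)} = \frac{4}{-2 + 17} = \frac{4}{15}$)
$K{\left(o \right)} = 15$
$z{\left(V,N \right)} = 4 V$ ($z{\left(V,N \right)} = 5 V - V = 4 V$)
$\left(U{\left(184 \right)} + K{\left(-48 \right)}\right) \left(z{\left(204,154 \right)} + 38282\right) = \left(\frac{4}{15} + 15\right) \left(4 \cdot 204 + 38282\right) = \frac{229 \left(816 + 38282\right)}{15} = \frac{229}{15} \cdot 39098 = \frac{8953442}{15}$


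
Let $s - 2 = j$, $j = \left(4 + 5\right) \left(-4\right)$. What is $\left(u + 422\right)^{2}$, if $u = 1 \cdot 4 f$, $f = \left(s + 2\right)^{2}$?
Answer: $20412324$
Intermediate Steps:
$j = -36$ ($j = 9 \left(-4\right) = -36$)
$s = -34$ ($s = 2 - 36 = -34$)
$f = 1024$ ($f = \left(-34 + 2\right)^{2} = \left(-32\right)^{2} = 1024$)
$u = 4096$ ($u = 1 \cdot 4 \cdot 1024 = 4 \cdot 1024 = 4096$)
$\left(u + 422\right)^{2} = \left(4096 + 422\right)^{2} = 4518^{2} = 20412324$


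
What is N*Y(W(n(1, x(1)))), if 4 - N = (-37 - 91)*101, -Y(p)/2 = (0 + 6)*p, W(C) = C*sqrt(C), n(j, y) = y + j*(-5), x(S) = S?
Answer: 1241472*I ≈ 1.2415e+6*I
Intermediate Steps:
n(j, y) = y - 5*j
W(C) = C**(3/2)
Y(p) = -12*p (Y(p) = -2*(0 + 6)*p = -12*p)
N = 12932 (N = 4 - (-37 - 91)*101 = 4 - (-128)*101 = 4 - 1*(-12928) = 4 + 12928 = 12932)
N*Y(W(n(1, x(1)))) = 12932*(-12*(1 - 5*1)**(3/2)) = 12932*(-12*(1 - 5)**(3/2)) = 12932*(-(-96)*I) = 12932*(96*I) = 1241472*I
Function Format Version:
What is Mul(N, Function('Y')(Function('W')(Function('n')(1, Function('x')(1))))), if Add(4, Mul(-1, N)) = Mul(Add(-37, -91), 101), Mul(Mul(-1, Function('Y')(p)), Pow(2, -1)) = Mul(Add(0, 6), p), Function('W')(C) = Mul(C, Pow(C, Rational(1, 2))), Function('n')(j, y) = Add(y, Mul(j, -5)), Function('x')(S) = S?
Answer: Mul(1241472, I) ≈ Mul(1.2415e+6, I)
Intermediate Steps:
Function('n')(j, y) = Add(y, Mul(-5, j))
Function('W')(C) = Pow(C, Rational(3, 2))
Function('Y')(p) = Mul(-12, p) (Function('Y')(p) = Mul(-2, Mul(Add(0, 6), p)) = Mul(-2, Mul(6, p)) = Mul(-12, p))
N = 12932 (N = Add(4, Mul(-1, Mul(Add(-37, -91), 101))) = Add(4, Mul(-1, Mul(-128, 101))) = Add(4, Mul(-1, -12928)) = Add(4, 12928) = 12932)
Mul(N, Function('Y')(Function('W')(Function('n')(1, Function('x')(1))))) = Mul(12932, Mul(-12, Pow(Add(1, Mul(-5, 1)), Rational(3, 2)))) = Mul(12932, Mul(-12, Pow(Add(1, -5), Rational(3, 2)))) = Mul(12932, Mul(-12, Pow(-4, Rational(3, 2)))) = Mul(12932, Mul(-12, Mul(-8, I))) = Mul(12932, Mul(96, I)) = Mul(1241472, I)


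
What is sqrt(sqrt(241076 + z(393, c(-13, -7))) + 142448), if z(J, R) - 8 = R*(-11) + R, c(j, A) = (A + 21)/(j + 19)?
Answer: sqrt(1282032 + 3*sqrt(2169546))/3 ≈ 378.07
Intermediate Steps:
c(j, A) = (21 + A)/(19 + j)
z(J, R) = 8 - 10*R (z(J, R) = 8 + (R*(-11) + R) = 8 + (-11*R + R) = 8 - 10*R)
sqrt(sqrt(241076 + z(393, c(-13, -7))) + 142448) = sqrt(sqrt(241076 + (8 - 10*(21 - 7)/(19 - 13))) + 142448) = sqrt(sqrt(241076 + (8 - 10*14/6)) + 142448) = sqrt(sqrt(241076 + (8 - 5*14/3)) + 142448) = sqrt(sqrt(241076 + (8 - 10*7/3)) + 142448) = sqrt(sqrt(241076 + (8 - 70/3)) + 142448) = sqrt(sqrt(241076 - 46/3) + 142448) = sqrt(sqrt(723182/3) + 142448) = sqrt(sqrt(2169546)/3 + 142448) = sqrt(142448 + sqrt(2169546)/3)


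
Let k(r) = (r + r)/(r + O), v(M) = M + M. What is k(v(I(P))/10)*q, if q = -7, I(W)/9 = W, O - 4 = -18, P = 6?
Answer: 189/4 ≈ 47.250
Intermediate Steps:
O = -14 (O = 4 - 18 = -14)
I(W) = 9*W
v(M) = 2*M
k(r) = 2*r/(-14 + r) (k(r) = (r + r)/(r - 14) = (2*r)/(-14 + r) = 2*r/(-14 + r))
k(v(I(P))/10)*q = (2*((2*(9*6))/10)/(-14 + (2*(9*6))/10))*(-7) = (2*((2*54)*(1/10))/(-14 + (2*54)*(1/10)))*(-7) = (2*(108*(1/10))/(-14 + 108*(1/10)))*(-7) = (2*(54/5)/(-14 + 54/5))*(-7) = (2*(54/5)/(-16/5))*(-7) = (2*(54/5)*(-5/16))*(-7) = -27/4*(-7) = 189/4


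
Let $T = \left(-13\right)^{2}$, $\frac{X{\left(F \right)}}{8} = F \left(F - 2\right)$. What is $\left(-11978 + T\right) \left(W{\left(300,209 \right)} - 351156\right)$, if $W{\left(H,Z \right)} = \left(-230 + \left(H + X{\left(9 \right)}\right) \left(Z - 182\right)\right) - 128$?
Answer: $3894679054$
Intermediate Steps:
$X{\left(F \right)} = 8 F \left(-2 + F\right)$ ($X{\left(F \right)} = 8 F \left(F - 2\right) = 8 F \left(-2 + F\right)$)
$T = 169$
$W{\left(H,Z \right)} = -358 + \left(-182 + Z\right) \left(504 + H\right)$ ($W{\left(H,Z \right)} = \left(-230 + \left(H + 8 \cdot 9 \left(-2 + 9\right)\right) \left(Z - 182\right)\right) - 128 = \left(-230 + \left(H + 8 \cdot 9 \cdot 7\right) \left(-182 + Z\right)\right) - 128 = \left(-230 + \left(H + 504\right) \left(-182 + Z\right)\right) - 128 = \left(-230 + \left(504 + H\right) \left(-182 + Z\right)\right) - 128 = \left(-230 + \left(-182 + Z\right) \left(504 + H\right)\right) - 128 = -358 + \left(-182 + Z\right) \left(504 + H\right)$)
$\left(-11978 + T\right) \left(W{\left(300,209 \right)} - 351156\right) = \left(-11978 + 169\right) \left(\left(-92086 - 54600 + 504 \cdot 209 + 300 \cdot 209\right) - 351156\right) = - 11809 \left(\left(-92086 - 54600 + 105336 + 62700\right) - 351156\right) = - 11809 \left(21350 - 351156\right) = \left(-11809\right) \left(-329806\right) = 3894679054$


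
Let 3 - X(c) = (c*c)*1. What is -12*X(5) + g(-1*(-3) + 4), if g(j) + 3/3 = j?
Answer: 270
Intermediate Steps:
X(c) = 3 - c² (X(c) = 3 - c*c = 3 - c²)
g(j) = -1 + j
-12*X(5) + g(-1*(-3) + 4) = -12*(3 - 1*5²) + (-1 + (-1*(-3) + 4)) = -12*(3 - 1*25) + (-1 + (3 + 4)) = -12*(3 - 25) + (-1 + 7) = -12*(-22) + 6 = 264 + 6 = 270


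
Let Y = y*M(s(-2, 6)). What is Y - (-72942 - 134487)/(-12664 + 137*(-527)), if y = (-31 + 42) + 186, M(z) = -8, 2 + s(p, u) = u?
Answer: -133951517/84863 ≈ -1578.4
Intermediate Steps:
s(p, u) = -2 + u
y = 197 (y = 11 + 186 = 197)
Y = -1576 (Y = 197*(-8) = -1576)
Y - (-72942 - 134487)/(-12664 + 137*(-527)) = -1576 - (-72942 - 134487)/(-12664 + 137*(-527)) = -1576 - (-207429)/(-12664 - 72199) = -1576 - (-207429)/(-84863) = -1576 - (-207429)*(-1)/84863 = -1576 - 1*207429/84863 = -1576 - 207429/84863 = -133951517/84863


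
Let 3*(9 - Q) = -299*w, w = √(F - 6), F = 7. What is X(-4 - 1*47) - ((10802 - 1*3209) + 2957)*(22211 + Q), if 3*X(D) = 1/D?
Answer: -36027289951/153 ≈ -2.3547e+8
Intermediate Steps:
X(D) = 1/(3*D)
w = 1 (w = √(7 - 6) = √1 = 1)
Q = 326/3 (Q = 9 - (-299)/3 = 9 - ⅓*(-299) = 9 + 299/3 = 326/3 ≈ 108.67)
X(-4 - 1*47) - ((10802 - 1*3209) + 2957)*(22211 + Q) = 1/(3*(-4 - 1*47)) - ((10802 - 1*3209) + 2957)*(22211 + 326/3) = 1/(3*(-4 - 47)) - ((10802 - 3209) + 2957)*66959/3 = (⅓)/(-51) - (7593 + 2957)*66959/3 = (⅓)*(-1/51) - 10550*66959/3 = -1/153 - 1*706417450/3 = -1/153 - 706417450/3 = -36027289951/153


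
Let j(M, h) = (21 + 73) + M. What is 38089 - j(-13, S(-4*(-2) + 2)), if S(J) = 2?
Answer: 38008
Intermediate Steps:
j(M, h) = 94 + M
38089 - j(-13, S(-4*(-2) + 2)) = 38089 - (94 - 13) = 38089 - 1*81 = 38089 - 81 = 38008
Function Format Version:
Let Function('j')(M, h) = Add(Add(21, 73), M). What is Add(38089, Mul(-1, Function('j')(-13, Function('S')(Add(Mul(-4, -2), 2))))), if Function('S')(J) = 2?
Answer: 38008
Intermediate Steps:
Function('j')(M, h) = Add(94, M)
Add(38089, Mul(-1, Function('j')(-13, Function('S')(Add(Mul(-4, -2), 2))))) = Add(38089, Mul(-1, Add(94, -13))) = Add(38089, Mul(-1, 81)) = Add(38089, -81) = 38008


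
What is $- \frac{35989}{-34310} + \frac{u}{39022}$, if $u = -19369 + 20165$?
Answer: $\frac{9805983}{9170170} \approx 1.0693$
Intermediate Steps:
$u = 796$
$- \frac{35989}{-34310} + \frac{u}{39022} = - \frac{35989}{-34310} + \frac{796}{39022} = \left(-35989\right) \left(- \frac{1}{34310}\right) + 796 \cdot \frac{1}{39022} = \frac{493}{470} + \frac{398}{19511} = \frac{9805983}{9170170}$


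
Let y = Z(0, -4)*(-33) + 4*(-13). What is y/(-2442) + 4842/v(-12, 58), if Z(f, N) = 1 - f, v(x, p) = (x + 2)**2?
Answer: 1479083/30525 ≈ 48.455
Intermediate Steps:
v(x, p) = (2 + x)**2
y = -85 (y = (1 - 1*0)*(-33) + 4*(-13) = (1 + 0)*(-33) - 52 = 1*(-33) - 52 = -33 - 52 = -85)
y/(-2442) + 4842/v(-12, 58) = -85/(-2442) + 4842/((2 - 12)**2) = -85*(-1/2442) + 4842/((-10)**2) = 85/2442 + 4842/100 = 85/2442 + 4842*(1/100) = 85/2442 + 2421/50 = 1479083/30525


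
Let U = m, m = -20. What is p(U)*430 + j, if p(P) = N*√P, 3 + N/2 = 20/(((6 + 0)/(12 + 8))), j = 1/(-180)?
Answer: -1/180 + 328520*I*√5/3 ≈ -0.0055556 + 2.4486e+5*I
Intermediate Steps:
j = -1/180 ≈ -0.0055556
U = -20
N = 382/3 (N = -6 + 2*(20/(((6 + 0)/(12 + 8)))) = -6 + 2*(20/((6/20))) = -6 + 2*(20/((6*(1/20)))) = -6 + 2*(20/(3/10)) = -6 + 2*(20*(10/3)) = -6 + 2*(200/3) = -6 + 400/3 = 382/3 ≈ 127.33)
p(P) = 382*√P/3
p(U)*430 + j = (382*√(-20)/3)*430 - 1/180 = (382*(2*I*√5)/3)*430 - 1/180 = (764*I*√5/3)*430 - 1/180 = 328520*I*√5/3 - 1/180 = -1/180 + 328520*I*√5/3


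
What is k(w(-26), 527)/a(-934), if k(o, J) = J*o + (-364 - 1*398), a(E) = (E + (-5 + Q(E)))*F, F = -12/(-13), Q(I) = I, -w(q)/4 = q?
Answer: -351299/11238 ≈ -31.260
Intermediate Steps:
w(q) = -4*q
F = 12/13 (F = -12*(-1/13) = 12/13 ≈ 0.92308)
a(E) = -60/13 + 24*E/13 (a(E) = (E + (-5 + E))*(12/13) = (-5 + 2*E)*(12/13) = -60/13 + 24*E/13)
k(o, J) = -762 + J*o (k(o, J) = J*o + (-364 - 398) = J*o - 762 = -762 + J*o)
k(w(-26), 527)/a(-934) = (-762 + 527*(-4*(-26)))/(-60/13 + (24/13)*(-934)) = (-762 + 527*104)/(-60/13 - 22416/13) = (-762 + 54808)/(-22476/13) = 54046*(-13/22476) = -351299/11238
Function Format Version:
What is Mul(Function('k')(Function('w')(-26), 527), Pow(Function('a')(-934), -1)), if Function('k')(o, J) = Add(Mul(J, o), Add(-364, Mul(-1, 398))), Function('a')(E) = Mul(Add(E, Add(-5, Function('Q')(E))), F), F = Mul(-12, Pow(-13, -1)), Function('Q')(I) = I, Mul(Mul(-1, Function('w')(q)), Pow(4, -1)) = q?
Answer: Rational(-351299, 11238) ≈ -31.260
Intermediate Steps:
Function('w')(q) = Mul(-4, q)
F = Rational(12, 13) (F = Mul(-12, Rational(-1, 13)) = Rational(12, 13) ≈ 0.92308)
Function('a')(E) = Add(Rational(-60, 13), Mul(Rational(24, 13), E)) (Function('a')(E) = Mul(Add(E, Add(-5, E)), Rational(12, 13)) = Mul(Add(-5, Mul(2, E)), Rational(12, 13)) = Add(Rational(-60, 13), Mul(Rational(24, 13), E)))
Function('k')(o, J) = Add(-762, Mul(J, o)) (Function('k')(o, J) = Add(Mul(J, o), Add(-364, -398)) = Add(Mul(J, o), -762) = Add(-762, Mul(J, o)))
Mul(Function('k')(Function('w')(-26), 527), Pow(Function('a')(-934), -1)) = Mul(Add(-762, Mul(527, Mul(-4, -26))), Pow(Add(Rational(-60, 13), Mul(Rational(24, 13), -934)), -1)) = Mul(Add(-762, Mul(527, 104)), Pow(Add(Rational(-60, 13), Rational(-22416, 13)), -1)) = Mul(Add(-762, 54808), Pow(Rational(-22476, 13), -1)) = Mul(54046, Rational(-13, 22476)) = Rational(-351299, 11238)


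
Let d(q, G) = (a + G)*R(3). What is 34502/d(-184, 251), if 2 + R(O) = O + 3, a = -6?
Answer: 17251/490 ≈ 35.206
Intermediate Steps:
R(O) = 1 + O (R(O) = -2 + (O + 3) = -2 + (3 + O) = 1 + O)
d(q, G) = -24 + 4*G (d(q, G) = (-6 + G)*(1 + 3) = (-6 + G)*4 = -24 + 4*G)
34502/d(-184, 251) = 34502/(-24 + 4*251) = 34502/(-24 + 1004) = 34502/980 = 34502*(1/980) = 17251/490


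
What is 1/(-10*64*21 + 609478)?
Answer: 1/596038 ≈ 1.6777e-6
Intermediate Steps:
1/(-10*64*21 + 609478) = 1/(-640*21 + 609478) = 1/(-13440 + 609478) = 1/596038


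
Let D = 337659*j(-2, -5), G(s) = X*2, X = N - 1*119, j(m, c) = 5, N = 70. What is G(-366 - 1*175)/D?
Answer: -2/34455 ≈ -5.8047e-5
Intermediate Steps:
X = -49 (X = 70 - 1*119 = 70 - 119 = -49)
G(s) = -98 (G(s) = -49*2 = -98)
D = 1688295 (D = 337659*5 = 1688295)
G(-366 - 1*175)/D = -98/1688295 = -98*1/1688295 = -2/34455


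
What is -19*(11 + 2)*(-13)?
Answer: 3211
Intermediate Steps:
-19*(11 + 2)*(-13) = -19*13*(-13) = -247*(-13) = 3211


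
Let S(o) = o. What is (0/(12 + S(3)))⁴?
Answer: 0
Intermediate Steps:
(0/(12 + S(3)))⁴ = (0/(12 + 3))⁴ = (0/15)⁴ = (0*(1/15))⁴ = 0⁴ = 0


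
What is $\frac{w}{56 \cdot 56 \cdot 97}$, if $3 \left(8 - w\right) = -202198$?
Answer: $\frac{101111}{456288} \approx 0.22159$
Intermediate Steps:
$w = \frac{202222}{3}$ ($w = 8 - - \frac{202198}{3} = 8 + \frac{202198}{3} = \frac{202222}{3} \approx 67407.0$)
$\frac{w}{56 \cdot 56 \cdot 97} = \frac{202222}{3 \cdot 56 \cdot 56 \cdot 97} = \frac{202222}{3 \cdot 3136 \cdot 97} = \frac{202222}{3 \cdot 304192} = \frac{202222}{3} \cdot \frac{1}{304192} = \frac{101111}{456288}$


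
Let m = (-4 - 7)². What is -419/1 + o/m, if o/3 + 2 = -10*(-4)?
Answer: -50585/121 ≈ -418.06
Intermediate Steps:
o = 114 (o = -6 + 3*(-10*(-4)) = -6 + 3*40 = -6 + 120 = 114)
m = 121 (m = (-11)² = 121)
-419/1 + o/m = -419/1 + 114/121 = -419*1 + 114*(1/121) = -419 + 114/121 = -50585/121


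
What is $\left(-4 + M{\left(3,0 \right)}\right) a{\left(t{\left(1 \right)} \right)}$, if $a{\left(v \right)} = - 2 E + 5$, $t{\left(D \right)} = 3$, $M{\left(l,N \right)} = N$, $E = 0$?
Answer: $-20$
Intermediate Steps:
$a{\left(v \right)} = 5$ ($a{\left(v \right)} = \left(-2\right) 0 + 5 = 0 + 5 = 5$)
$\left(-4 + M{\left(3,0 \right)}\right) a{\left(t{\left(1 \right)} \right)} = \left(-4 + 0\right) 5 = \left(-4\right) 5 = -20$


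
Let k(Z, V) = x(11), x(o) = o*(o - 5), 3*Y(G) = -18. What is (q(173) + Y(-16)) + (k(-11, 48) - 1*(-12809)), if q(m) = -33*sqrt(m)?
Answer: 12869 - 33*sqrt(173) ≈ 12435.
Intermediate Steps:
Y(G) = -6 (Y(G) = (1/3)*(-18) = -6)
x(o) = o*(-5 + o)
k(Z, V) = 66 (k(Z, V) = 11*(-5 + 11) = 11*6 = 66)
(q(173) + Y(-16)) + (k(-11, 48) - 1*(-12809)) = (-33*sqrt(173) - 6) + (66 - 1*(-12809)) = (-6 - 33*sqrt(173)) + (66 + 12809) = (-6 - 33*sqrt(173)) + 12875 = 12869 - 33*sqrt(173)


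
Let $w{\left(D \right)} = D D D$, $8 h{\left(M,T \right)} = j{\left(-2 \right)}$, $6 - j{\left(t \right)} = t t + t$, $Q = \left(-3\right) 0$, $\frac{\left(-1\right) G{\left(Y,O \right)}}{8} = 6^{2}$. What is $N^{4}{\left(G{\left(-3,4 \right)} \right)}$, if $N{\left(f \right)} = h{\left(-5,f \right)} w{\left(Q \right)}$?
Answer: $0$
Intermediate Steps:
$G{\left(Y,O \right)} = -288$ ($G{\left(Y,O \right)} = - 8 \cdot 6^{2} = \left(-8\right) 36 = -288$)
$Q = 0$
$j{\left(t \right)} = 6 - t - t^{2}$ ($j{\left(t \right)} = 6 - \left(t t + t\right) = 6 - \left(t^{2} + t\right) = 6 - \left(t + t^{2}\right) = 6 - t - t^{2}$)
$h{\left(M,T \right)} = \frac{1}{2}$ ($h{\left(M,T \right)} = \frac{6 - -2 - \left(-2\right)^{2}}{8} = \frac{6 + 2 - 4}{8} = \frac{1}{8} \cdot 4 = \frac{1}{2}$)
$w{\left(D \right)} = D^{3}$ ($w{\left(D \right)} = D^{2} D = D^{3}$)
$N{\left(f \right)} = 0$ ($N{\left(f \right)} = \frac{0^{3}}{2} = \frac{1}{2} \cdot 0 = 0$)
$N^{4}{\left(G{\left(-3,4 \right)} \right)} = 0^{4} = 0$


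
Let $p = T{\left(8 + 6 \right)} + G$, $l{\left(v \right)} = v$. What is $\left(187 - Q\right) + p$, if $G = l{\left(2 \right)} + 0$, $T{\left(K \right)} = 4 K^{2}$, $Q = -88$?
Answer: $1061$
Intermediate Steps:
$G = 2$ ($G = 2 + 0 = 2$)
$p = 786$ ($p = 4 \left(8 + 6\right)^{2} + 2 = 4 \cdot 14^{2} + 2 = 4 \cdot 196 + 2 = 784 + 2 = 786$)
$\left(187 - Q\right) + p = \left(187 - -88\right) + 786 = \left(187 + 88\right) + 786 = 275 + 786 = 1061$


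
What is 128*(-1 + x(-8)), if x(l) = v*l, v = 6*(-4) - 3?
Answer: 27520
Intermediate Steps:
v = -27 (v = -24 - 3 = -27)
x(l) = -27*l
128*(-1 + x(-8)) = 128*(-1 - 27*(-8)) = 128*(-1 + 216) = 128*215 = 27520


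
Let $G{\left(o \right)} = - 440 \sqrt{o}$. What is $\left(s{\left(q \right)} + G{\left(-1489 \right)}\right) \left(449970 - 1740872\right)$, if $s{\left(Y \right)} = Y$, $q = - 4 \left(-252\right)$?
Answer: $-1301229216 + 567996880 i \sqrt{1489} \approx -1.3012 \cdot 10^{9} + 2.1918 \cdot 10^{10} i$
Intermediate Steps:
$q = 1008$ ($q = \left(-1\right) \left(-1008\right) = 1008$)
$\left(s{\left(q \right)} + G{\left(-1489 \right)}\right) \left(449970 - 1740872\right) = \left(1008 - 440 \sqrt{-1489}\right) \left(449970 - 1740872\right) = \left(1008 - 440 i \sqrt{1489}\right) \left(-1290902\right) = -1301229216 + 567996880 i \sqrt{1489}$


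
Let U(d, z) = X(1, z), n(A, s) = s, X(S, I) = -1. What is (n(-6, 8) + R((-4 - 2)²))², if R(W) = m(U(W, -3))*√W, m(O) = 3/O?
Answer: 100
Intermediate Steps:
U(d, z) = -1
R(W) = -3*√W (R(W) = (3/(-1))*√W = (3*(-1))*√W = -3*√W)
(n(-6, 8) + R((-4 - 2)²))² = (8 - 3*√((-4 - 2)²))² = (8 - 3*√((-6)²))² = (8 - 3*√36)² = (8 - 3*6)² = (8 - 18)² = (-10)² = 100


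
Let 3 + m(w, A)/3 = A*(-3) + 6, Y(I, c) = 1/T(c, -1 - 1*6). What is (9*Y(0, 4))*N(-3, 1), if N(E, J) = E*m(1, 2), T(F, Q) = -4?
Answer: -243/4 ≈ -60.750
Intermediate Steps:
Y(I, c) = -¼ (Y(I, c) = 1/(-4) = -¼)
m(w, A) = 9 - 9*A (m(w, A) = -9 + 3*(A*(-3) + 6) = -9 + 3*(-3*A + 6) = -9 + 3*(6 - 3*A) = -9 + (18 - 9*A) = 9 - 9*A)
N(E, J) = -9*E (N(E, J) = E*(9 - 9*2) = E*(9 - 18) = E*(-9) = -9*E)
(9*Y(0, 4))*N(-3, 1) = (9*(-¼))*(-9*(-3)) = -9/4*27 = -243/4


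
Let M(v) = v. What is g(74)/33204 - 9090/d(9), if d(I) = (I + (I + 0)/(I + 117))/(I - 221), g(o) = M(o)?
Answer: 447907354939/2108454 ≈ 2.1243e+5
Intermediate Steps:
g(o) = o
d(I) = (I + I/(117 + I))/(-221 + I)
g(74)/33204 - 9090/d(9) = 74/33204 - 9090*(-25857 + 9**2 - 104*9)/(9*(118 + 9)) = 74*(1/33204) - 9090/(9*127/(-25857 + 81 - 936)) = 37/16602 - 9090/(9*127/(-26712)) = 37/16602 - 9090/(9*(-1/26712)*127) = 37/16602 - 9090/(-127/2968) = 37/16602 - 9090*(-2968/127) = 37/16602 + 26979120/127 = 447907354939/2108454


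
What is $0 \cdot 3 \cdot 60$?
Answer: $0$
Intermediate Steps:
$0 \cdot 3 \cdot 60 = 0 \cdot 60 = 0$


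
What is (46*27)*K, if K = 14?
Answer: 17388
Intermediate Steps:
(46*27)*K = (46*27)*14 = 1242*14 = 17388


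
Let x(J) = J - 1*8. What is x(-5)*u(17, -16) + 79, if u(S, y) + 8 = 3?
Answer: 144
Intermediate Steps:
x(J) = -8 + J (x(J) = J - 8 = -8 + J)
u(S, y) = -5 (u(S, y) = -8 + 3 = -5)
x(-5)*u(17, -16) + 79 = (-8 - 5)*(-5) + 79 = -13*(-5) + 79 = 65 + 79 = 144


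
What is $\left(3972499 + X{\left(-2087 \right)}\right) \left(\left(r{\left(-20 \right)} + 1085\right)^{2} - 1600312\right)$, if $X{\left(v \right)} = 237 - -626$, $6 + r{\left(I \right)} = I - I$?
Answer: $-1732667940702$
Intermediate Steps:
$r{\left(I \right)} = -6$ ($r{\left(I \right)} = -6 + \left(I - I\right) = -6 + 0 = -6$)
$X{\left(v \right)} = 863$ ($X{\left(v \right)} = 237 + 626 = 863$)
$\left(3972499 + X{\left(-2087 \right)}\right) \left(\left(r{\left(-20 \right)} + 1085\right)^{2} - 1600312\right) = \left(3972499 + 863\right) \left(\left(-6 + 1085\right)^{2} - 1600312\right) = 3973362 \left(1079^{2} - 1600312\right) = 3973362 \left(1164241 - 1600312\right) = 3973362 \left(-436071\right) = -1732667940702$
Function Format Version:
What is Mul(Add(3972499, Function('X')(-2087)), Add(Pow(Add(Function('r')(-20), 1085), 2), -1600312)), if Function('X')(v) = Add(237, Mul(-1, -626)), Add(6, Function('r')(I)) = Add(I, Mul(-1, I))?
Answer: -1732667940702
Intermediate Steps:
Function('r')(I) = -6 (Function('r')(I) = Add(-6, Add(I, Mul(-1, I))) = Add(-6, 0) = -6)
Function('X')(v) = 863 (Function('X')(v) = Add(237, 626) = 863)
Mul(Add(3972499, Function('X')(-2087)), Add(Pow(Add(Function('r')(-20), 1085), 2), -1600312)) = Mul(Add(3972499, 863), Add(Pow(Add(-6, 1085), 2), -1600312)) = Mul(3973362, Add(Pow(1079, 2), -1600312)) = Mul(3973362, Add(1164241, -1600312)) = Mul(3973362, -436071) = -1732667940702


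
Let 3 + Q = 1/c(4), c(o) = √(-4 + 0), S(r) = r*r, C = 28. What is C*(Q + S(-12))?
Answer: 3948 - 14*I ≈ 3948.0 - 14.0*I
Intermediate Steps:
S(r) = r²
c(o) = 2*I (c(o) = √(-4) = 2*I)
Q = -3 - I/2 (Q = -3 + 1/(2*I) = -3 - I/2 ≈ -3.0 - 0.5*I)
C*(Q + S(-12)) = 28*((-3 - I/2) + (-12)²) = 28*((-3 - I/2) + 144) = 28*(141 - I/2) = 3948 - 14*I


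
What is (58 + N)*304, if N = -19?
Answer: 11856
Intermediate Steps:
(58 + N)*304 = (58 - 19)*304 = 39*304 = 11856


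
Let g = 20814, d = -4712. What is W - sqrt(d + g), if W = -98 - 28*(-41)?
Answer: 1050 - sqrt(16102) ≈ 923.11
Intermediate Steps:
W = 1050 (W = -98 + 1148 = 1050)
W - sqrt(d + g) = 1050 - sqrt(-4712 + 20814) = 1050 - sqrt(16102)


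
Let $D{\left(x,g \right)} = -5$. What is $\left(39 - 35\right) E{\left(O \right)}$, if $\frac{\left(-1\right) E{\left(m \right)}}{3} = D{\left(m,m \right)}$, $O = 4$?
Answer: $60$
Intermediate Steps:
$E{\left(m \right)} = 15$ ($E{\left(m \right)} = \left(-3\right) \left(-5\right) = 15$)
$\left(39 - 35\right) E{\left(O \right)} = \left(39 - 35\right) 15 = 4 \cdot 15 = 60$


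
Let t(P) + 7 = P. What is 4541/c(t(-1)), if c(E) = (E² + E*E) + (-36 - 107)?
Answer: -4541/15 ≈ -302.73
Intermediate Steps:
t(P) = -7 + P
c(E) = -143 + 2*E² (c(E) = (E² + E²) - 143 = 2*E² - 143 = -143 + 2*E²)
4541/c(t(-1)) = 4541/(-143 + 2*(-7 - 1)²) = 4541/(-143 + 2*(-8)²) = 4541/(-143 + 2*64) = 4541/(-143 + 128) = 4541/(-15) = 4541*(-1/15) = -4541/15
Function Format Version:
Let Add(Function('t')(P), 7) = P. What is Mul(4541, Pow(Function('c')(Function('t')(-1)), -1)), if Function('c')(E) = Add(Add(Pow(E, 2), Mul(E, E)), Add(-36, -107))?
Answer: Rational(-4541, 15) ≈ -302.73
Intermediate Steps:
Function('t')(P) = Add(-7, P)
Function('c')(E) = Add(-143, Mul(2, Pow(E, 2))) (Function('c')(E) = Add(Add(Pow(E, 2), Pow(E, 2)), -143) = Add(Mul(2, Pow(E, 2)), -143) = Add(-143, Mul(2, Pow(E, 2))))
Mul(4541, Pow(Function('c')(Function('t')(-1)), -1)) = Mul(4541, Pow(Add(-143, Mul(2, Pow(Add(-7, -1), 2))), -1)) = Mul(4541, Pow(Add(-143, Mul(2, Pow(-8, 2))), -1)) = Mul(4541, Pow(Add(-143, Mul(2, 64)), -1)) = Mul(4541, Pow(Add(-143, 128), -1)) = Mul(4541, Pow(-15, -1)) = Mul(4541, Rational(-1, 15)) = Rational(-4541, 15)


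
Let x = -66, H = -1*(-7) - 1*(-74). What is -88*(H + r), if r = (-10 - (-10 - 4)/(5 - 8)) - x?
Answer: -34936/3 ≈ -11645.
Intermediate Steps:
H = 81 (H = 7 + 74 = 81)
r = 154/3 (r = (-10 - (-10 - 4)/(5 - 8)) - 1*(-66) = (-10 - (-14)/(-3)) + 66 = (-10 - (-14)*(-1)/3) + 66 = (-10 - 1*14/3) + 66 = (-10 - 14/3) + 66 = -44/3 + 66 = 154/3 ≈ 51.333)
-88*(H + r) = -88*(81 + 154/3) = -88*397/3 = -34936/3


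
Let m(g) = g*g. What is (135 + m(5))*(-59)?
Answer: -9440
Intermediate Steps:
m(g) = g**2
(135 + m(5))*(-59) = (135 + 5**2)*(-59) = (135 + 25)*(-59) = 160*(-59) = -9440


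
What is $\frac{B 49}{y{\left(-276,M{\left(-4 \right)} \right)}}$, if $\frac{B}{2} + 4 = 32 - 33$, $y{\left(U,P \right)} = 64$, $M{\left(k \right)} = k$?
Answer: $- \frac{245}{32} \approx -7.6563$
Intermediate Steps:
$B = -10$ ($B = -8 + 2 \left(32 - 33\right) = -8 + 2 \left(-1\right) = -8 - 2 = -10$)
$\frac{B 49}{y{\left(-276,M{\left(-4 \right)} \right)}} = \frac{\left(-10\right) 49}{64} = \left(-490\right) \frac{1}{64} = - \frac{245}{32}$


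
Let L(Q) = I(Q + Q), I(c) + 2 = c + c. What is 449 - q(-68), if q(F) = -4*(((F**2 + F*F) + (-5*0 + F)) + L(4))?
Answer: 37225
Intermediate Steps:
I(c) = -2 + 2*c (I(c) = -2 + (c + c) = -2 + 2*c)
L(Q) = -2 + 4*Q (L(Q) = -2 + 2*(Q + Q) = -2 + 2*(2*Q) = -2 + 4*Q)
q(F) = -56 - 8*F**2 - 4*F (q(F) = -4*(((F**2 + F*F) + (-5*0 + F)) + (-2 + 4*4)) = -4*(((F**2 + F**2) + (0 + F)) + (-2 + 16)) = -4*((2*F**2 + F) + 14) = -4*((F + 2*F**2) + 14) = -4*(14 + F + 2*F**2) = -56 - 8*F**2 - 4*F)
449 - q(-68) = 449 - (-56 - 8*(-68)**2 - 4*(-68)) = 449 - (-56 - 8*4624 + 272) = 449 - (-56 - 36992 + 272) = 449 - 1*(-36776) = 449 + 36776 = 37225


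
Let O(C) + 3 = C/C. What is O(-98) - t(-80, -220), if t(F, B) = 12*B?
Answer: 2638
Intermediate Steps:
O(C) = -2 (O(C) = -3 + C/C = -3 + 1 = -2)
O(-98) - t(-80, -220) = -2 - 12*(-220) = -2 - 1*(-2640) = -2 + 2640 = 2638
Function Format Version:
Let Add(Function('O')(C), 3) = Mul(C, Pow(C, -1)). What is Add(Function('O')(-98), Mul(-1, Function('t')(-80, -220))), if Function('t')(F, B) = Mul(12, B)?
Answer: 2638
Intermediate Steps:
Function('O')(C) = -2 (Function('O')(C) = Add(-3, Mul(C, Pow(C, -1))) = Add(-3, 1) = -2)
Add(Function('O')(-98), Mul(-1, Function('t')(-80, -220))) = Add(-2, Mul(-1, Mul(12, -220))) = Add(-2, Mul(-1, -2640)) = Add(-2, 2640) = 2638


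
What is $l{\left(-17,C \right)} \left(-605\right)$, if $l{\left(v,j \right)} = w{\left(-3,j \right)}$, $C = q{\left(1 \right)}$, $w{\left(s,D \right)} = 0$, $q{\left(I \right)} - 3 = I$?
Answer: $0$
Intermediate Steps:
$q{\left(I \right)} = 3 + I$
$C = 4$ ($C = 3 + 1 = 4$)
$l{\left(v,j \right)} = 0$
$l{\left(-17,C \right)} \left(-605\right) = 0 \left(-605\right) = 0$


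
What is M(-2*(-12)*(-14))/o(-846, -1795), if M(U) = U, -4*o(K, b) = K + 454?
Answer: -24/7 ≈ -3.4286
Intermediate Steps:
o(K, b) = -227/2 - K/4 (o(K, b) = -(K + 454)/4 = -(454 + K)/4 = -227/2 - K/4)
M(-2*(-12)*(-14))/o(-846, -1795) = (-2*(-12)*(-14))/(-227/2 - ¼*(-846)) = (24*(-14))/(-227/2 + 423/2) = -336/98 = -336*1/98 = -24/7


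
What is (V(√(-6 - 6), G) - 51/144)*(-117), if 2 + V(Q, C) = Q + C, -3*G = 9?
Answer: 10023/16 - 234*I*√3 ≈ 626.44 - 405.3*I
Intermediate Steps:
G = -3 (G = -⅓*9 = -3)
V(Q, C) = -2 + C + Q (V(Q, C) = -2 + (Q + C) = -2 + (C + Q) = -2 + C + Q)
(V(√(-6 - 6), G) - 51/144)*(-117) = ((-2 - 3 + √(-6 - 6)) - 51/144)*(-117) = ((-2 - 3 + √(-12)) - 51*1/144)*(-117) = ((-2 - 3 + 2*I*√3) - 17/48)*(-117) = ((-5 + 2*I*√3) - 17/48)*(-117) = (-257/48 + 2*I*√3)*(-117) = 10023/16 - 234*I*√3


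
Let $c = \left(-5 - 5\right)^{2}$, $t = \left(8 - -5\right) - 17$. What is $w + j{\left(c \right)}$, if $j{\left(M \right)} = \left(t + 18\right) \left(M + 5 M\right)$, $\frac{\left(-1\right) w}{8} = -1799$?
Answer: $22792$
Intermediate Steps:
$t = -4$ ($t = \left(8 + 5\right) - 17 = 13 - 17 = -4$)
$w = 14392$ ($w = \left(-8\right) \left(-1799\right) = 14392$)
$c = 100$ ($c = \left(-10\right)^{2} = 100$)
$j{\left(M \right)} = 84 M$ ($j{\left(M \right)} = \left(-4 + 18\right) \left(M + 5 M\right) = 14 \cdot 6 M = 84 M$)
$w + j{\left(c \right)} = 14392 + 84 \cdot 100 = 14392 + 8400 = 22792$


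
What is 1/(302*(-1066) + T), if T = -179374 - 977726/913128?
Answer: -456564/228878761447 ≈ -1.9948e-6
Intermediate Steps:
T = -81896199799/456564 (T = -179374 - 977726/913128 = -179374 - 1*488863/456564 = -179374 - 488863/456564 = -81896199799/456564 ≈ -1.7938e+5)
1/(302*(-1066) + T) = 1/(302*(-1066) - 81896199799/456564) = 1/(-321932 - 81896199799/456564) = 1/(-228878761447/456564) = -456564/228878761447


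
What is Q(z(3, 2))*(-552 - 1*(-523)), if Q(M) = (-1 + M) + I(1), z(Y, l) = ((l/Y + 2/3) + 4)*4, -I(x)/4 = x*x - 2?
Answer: -2117/3 ≈ -705.67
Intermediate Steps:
I(x) = 8 - 4*x² (I(x) = -4*(x*x - 2) = -4*(x² - 2) = -4*(-2 + x²) = 8 - 4*x²)
z(Y, l) = 56/3 + 4*l/Y (z(Y, l) = ((l/Y + 2*(⅓)) + 4)*4 = ((l/Y + ⅔) + 4)*4 = ((⅔ + l/Y) + 4)*4 = (14/3 + l/Y)*4 = 56/3 + 4*l/Y)
Q(M) = 3 + M (Q(M) = (-1 + M) + (8 - 4*1²) = (-1 + M) + (8 - 4*1) = (-1 + M) + (8 - 4) = (-1 + M) + 4 = 3 + M)
Q(z(3, 2))*(-552 - 1*(-523)) = (3 + (56/3 + 4*2/3))*(-552 - 1*(-523)) = (3 + (56/3 + 4*2*(⅓)))*(-552 + 523) = (3 + (56/3 + 8/3))*(-29) = (3 + 64/3)*(-29) = (73/3)*(-29) = -2117/3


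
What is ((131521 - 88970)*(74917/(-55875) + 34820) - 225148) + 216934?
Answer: 82782195941983/55875 ≈ 1.4816e+9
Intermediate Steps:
((131521 - 88970)*(74917/(-55875) + 34820) - 225148) + 216934 = (42551*(74917*(-1/55875) + 34820) - 225148) + 216934 = (42551*(-74917/55875 + 34820) - 225148) + 216934 = (42551*(1945492583/55875) - 225148) + 216934 = (82782654899233/55875 - 225148) + 216934 = 82770074754733/55875 + 216934 = 82782195941983/55875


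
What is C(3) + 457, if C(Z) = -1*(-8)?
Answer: 465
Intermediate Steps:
C(Z) = 8
C(3) + 457 = 8 + 457 = 465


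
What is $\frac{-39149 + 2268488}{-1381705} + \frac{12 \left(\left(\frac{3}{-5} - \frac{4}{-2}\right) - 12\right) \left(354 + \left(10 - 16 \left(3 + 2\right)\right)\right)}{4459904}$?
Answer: $- \frac{124906896753}{77028395704} \approx -1.6216$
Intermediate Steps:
$\frac{-39149 + 2268488}{-1381705} + \frac{12 \left(\left(\frac{3}{-5} - \frac{4}{-2}\right) - 12\right) \left(354 + \left(10 - 16 \left(3 + 2\right)\right)\right)}{4459904} = 2229339 \left(- \frac{1}{1381705}\right) + 12 \left(\left(3 \left(- \frac{1}{5}\right) - -2\right) - 12\right) \left(354 + \left(10 - 80\right)\right) \frac{1}{4459904} = - \frac{2229339}{1381705} + 12 \left(\left(- \frac{3}{5} + 2\right) - 12\right) \left(354 + \left(10 - 80\right)\right) \frac{1}{4459904} = - \frac{2229339}{1381705} + 12 \left(\frac{7}{5} - 12\right) \left(354 - 70\right) \frac{1}{4459904} = - \frac{2229339}{1381705} + 12 \left(- \frac{53}{5}\right) 284 \cdot \frac{1}{4459904} = - \frac{2229339}{1381705} + \left(- \frac{636}{5}\right) 284 \cdot \frac{1}{4459904} = - \frac{2229339}{1381705} - \frac{11289}{1393720} = - \frac{124906896753}{77028395704}$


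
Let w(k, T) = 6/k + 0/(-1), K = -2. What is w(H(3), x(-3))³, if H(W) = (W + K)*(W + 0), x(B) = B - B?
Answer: 8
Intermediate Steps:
x(B) = 0
H(W) = W*(-2 + W) (H(W) = (W - 2)*(W + 0) = (-2 + W)*W = W*(-2 + W))
w(k, T) = 6/k (w(k, T) = 6/k + 0*(-1) = 6/k + 0 = 6/k)
w(H(3), x(-3))³ = (6/((3*(-2 + 3))))³ = (6/((3*1)))³ = (6/3)³ = (6*(⅓))³ = 2³ = 8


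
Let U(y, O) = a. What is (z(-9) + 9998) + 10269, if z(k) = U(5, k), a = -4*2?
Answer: 20259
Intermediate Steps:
a = -8
U(y, O) = -8
z(k) = -8
(z(-9) + 9998) + 10269 = (-8 + 9998) + 10269 = 9990 + 10269 = 20259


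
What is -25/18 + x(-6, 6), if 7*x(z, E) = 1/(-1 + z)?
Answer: -1243/882 ≈ -1.4093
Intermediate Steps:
x(z, E) = 1/(7*(-1 + z))
-25/18 + x(-6, 6) = -25/18 + 1/(7*(-1 - 6)) = (1/18)*(-25) + (⅐)/(-7) = -25/18 + (⅐)*(-⅐) = -25/18 - 1/49 = -1243/882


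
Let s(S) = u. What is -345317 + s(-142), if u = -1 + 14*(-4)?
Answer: -345374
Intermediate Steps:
u = -57 (u = -1 - 56 = -57)
s(S) = -57
-345317 + s(-142) = -345317 - 57 = -345374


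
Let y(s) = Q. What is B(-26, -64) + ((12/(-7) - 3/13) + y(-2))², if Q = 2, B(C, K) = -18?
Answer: -149033/8281 ≈ -17.997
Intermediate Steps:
y(s) = 2
B(-26, -64) + ((12/(-7) - 3/13) + y(-2))² = -18 + ((12/(-7) - 3/13) + 2)² = -18 + ((12*(-⅐) - 3*1/13) + 2)² = -18 + ((-12/7 - 3/13) + 2)² = -18 + (-177/91 + 2)² = -18 + (5/91)² = -18 + 25/8281 = -149033/8281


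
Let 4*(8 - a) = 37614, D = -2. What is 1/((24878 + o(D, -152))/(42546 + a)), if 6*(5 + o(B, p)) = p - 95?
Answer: 198903/148991 ≈ 1.3350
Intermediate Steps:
a = -18791/2 (a = 8 - ¼*37614 = 8 - 18807/2 = -18791/2 ≈ -9395.5)
o(B, p) = -125/6 + p/6 (o(B, p) = -5 + (p - 95)/6 = -5 + (-95 + p)/6 = -5 + (-95/6 + p/6) = -125/6 + p/6)
1/((24878 + o(D, -152))/(42546 + a)) = 1/((24878 + (-125/6 + (⅙)*(-152)))/(42546 - 18791/2)) = 1/((24878 + (-125/6 - 76/3))/(66301/2)) = 1/((24878 - 277/6)*(2/66301)) = 1/((148991/6)*(2/66301)) = 1/(148991/198903) = 198903/148991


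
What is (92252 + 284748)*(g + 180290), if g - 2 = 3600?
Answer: 69327284000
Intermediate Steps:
g = 3602 (g = 2 + 3600 = 3602)
(92252 + 284748)*(g + 180290) = (92252 + 284748)*(3602 + 180290) = 377000*183892 = 69327284000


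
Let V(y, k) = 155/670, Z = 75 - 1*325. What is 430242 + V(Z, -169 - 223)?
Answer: 57652459/134 ≈ 4.3024e+5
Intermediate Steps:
Z = -250 (Z = 75 - 325 = -250)
V(y, k) = 31/134 (V(y, k) = 155*(1/670) = 31/134)
430242 + V(Z, -169 - 223) = 430242 + 31/134 = 57652459/134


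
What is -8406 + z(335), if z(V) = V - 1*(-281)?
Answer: -7790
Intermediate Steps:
z(V) = 281 + V (z(V) = V + 281 = 281 + V)
-8406 + z(335) = -8406 + (281 + 335) = -8406 + 616 = -7790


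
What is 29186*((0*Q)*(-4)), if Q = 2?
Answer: 0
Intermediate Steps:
29186*((0*Q)*(-4)) = 29186*((0*2)*(-4)) = 29186*(0*(-4)) = 29186*0 = 0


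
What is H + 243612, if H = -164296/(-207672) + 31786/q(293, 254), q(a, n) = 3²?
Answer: 19246877593/77877 ≈ 2.4714e+5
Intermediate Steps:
q(a, n) = 9
H = 275105869/77877 (H = -164296/(-207672) + 31786/9 = -164296*(-1/207672) + 31786*(⅑) = 20537/25959 + 31786/9 = 275105869/77877 ≈ 3532.6)
H + 243612 = 275105869/77877 + 243612 = 19246877593/77877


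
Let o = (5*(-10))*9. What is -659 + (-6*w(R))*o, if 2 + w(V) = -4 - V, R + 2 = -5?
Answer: 2041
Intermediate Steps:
R = -7 (R = -2 - 5 = -7)
w(V) = -6 - V (w(V) = -2 + (-4 - V) = -6 - V)
o = -450 (o = -50*9 = -450)
-659 + (-6*w(R))*o = -659 - 6*(-6 - 1*(-7))*(-450) = -659 - 6*(-6 + 7)*(-450) = -659 - 6*1*(-450) = -659 - 6*(-450) = -659 + 2700 = 2041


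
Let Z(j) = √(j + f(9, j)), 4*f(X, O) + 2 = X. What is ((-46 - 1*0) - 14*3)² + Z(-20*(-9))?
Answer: 7744 + √727/2 ≈ 7757.5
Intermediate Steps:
f(X, O) = -½ + X/4
Z(j) = √(7/4 + j) (Z(j) = √(j + (-½ + (¼)*9)) = √(j + (-½ + 9/4)) = √(j + 7/4) = √(7/4 + j))
((-46 - 1*0) - 14*3)² + Z(-20*(-9)) = ((-46 - 1*0) - 14*3)² + √(7 + 4*(-20*(-9)))/2 = ((-46 + 0) - 42)² + √(7 + 4*180)/2 = (-46 - 42)² + √(7 + 720)/2 = (-88)² + √727/2 = 7744 + √727/2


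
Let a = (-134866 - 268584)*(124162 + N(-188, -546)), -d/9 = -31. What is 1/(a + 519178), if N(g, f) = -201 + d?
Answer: -1/50124108822 ≈ -1.9950e-11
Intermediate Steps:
d = 279 (d = -9*(-31) = 279)
N(g, f) = 78 (N(g, f) = -201 + 279 = 78)
a = -50124628000 (a = (-134866 - 268584)*(124162 + 78) = -403450*124240 = -50124628000)
1/(a + 519178) = 1/(-50124628000 + 519178) = 1/(-50124108822) = -1/50124108822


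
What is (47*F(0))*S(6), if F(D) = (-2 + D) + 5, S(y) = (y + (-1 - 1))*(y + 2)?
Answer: 4512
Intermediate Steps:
S(y) = (-2 + y)*(2 + y) (S(y) = (y - 2)*(2 + y) = (-2 + y)*(2 + y))
F(D) = 3 + D
(47*F(0))*S(6) = (47*(3 + 0))*(-4 + 6**2) = (47*3)*(-4 + 36) = 141*32 = 4512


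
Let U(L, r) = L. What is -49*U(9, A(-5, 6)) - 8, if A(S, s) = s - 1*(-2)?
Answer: -449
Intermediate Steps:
A(S, s) = 2 + s (A(S, s) = s + 2 = 2 + s)
-49*U(9, A(-5, 6)) - 8 = -49*9 - 8 = -441 - 8 = -449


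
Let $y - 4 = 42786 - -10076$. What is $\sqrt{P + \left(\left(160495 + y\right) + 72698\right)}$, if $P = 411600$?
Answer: $\sqrt{697659} \approx 835.26$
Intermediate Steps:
$y = 52866$ ($y = 4 + \left(42786 - -10076\right) = 4 + \left(42786 + 10076\right) = 4 + 52862 = 52866$)
$\sqrt{P + \left(\left(160495 + y\right) + 72698\right)} = \sqrt{411600 + \left(\left(160495 + 52866\right) + 72698\right)} = \sqrt{411600 + \left(213361 + 72698\right)} = \sqrt{411600 + 286059} = \sqrt{697659}$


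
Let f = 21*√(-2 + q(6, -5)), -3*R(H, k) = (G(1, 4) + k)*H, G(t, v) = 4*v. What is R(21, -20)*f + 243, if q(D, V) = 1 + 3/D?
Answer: 243 + 294*I*√2 ≈ 243.0 + 415.78*I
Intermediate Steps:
R(H, k) = -H*(16 + k)/3 (R(H, k) = -(4*4 + k)*H/3 = -(16 + k)*H/3 = -H*(16 + k)/3)
f = 21*I*√2/2 (f = 21*√(-2 + (3 + 6)/6) = 21*√(-2 + (⅙)*9) = 21*√(-2 + 3/2) = 21*√(-½) = 21*(I*√2/2) = 21*I*√2/2 ≈ 14.849*I)
R(21, -20)*f + 243 = (-⅓*21*(16 - 20))*(21*I*√2/2) + 243 = (-⅓*21*(-4))*(21*I*√2/2) + 243 = 28*(21*I*√2/2) + 243 = 294*I*√2 + 243 = 243 + 294*I*√2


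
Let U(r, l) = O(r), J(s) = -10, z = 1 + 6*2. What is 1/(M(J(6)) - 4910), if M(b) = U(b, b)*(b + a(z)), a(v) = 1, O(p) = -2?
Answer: -1/4892 ≈ -0.00020442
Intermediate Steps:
z = 13 (z = 1 + 12 = 13)
U(r, l) = -2
M(b) = -2 - 2*b (M(b) = -2*(b + 1) = -2*(1 + b) = -2 - 2*b)
1/(M(J(6)) - 4910) = 1/((-2 - 2*(-10)) - 4910) = 1/((-2 + 20) - 4910) = 1/(18 - 4910) = 1/(-4892) = -1/4892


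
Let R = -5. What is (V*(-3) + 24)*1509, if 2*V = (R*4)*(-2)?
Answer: -54324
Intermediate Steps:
V = 20 (V = (-5*4*(-2))/2 = (-20*(-2))/2 = (½)*40 = 20)
(V*(-3) + 24)*1509 = (20*(-3) + 24)*1509 = (-60 + 24)*1509 = -36*1509 = -54324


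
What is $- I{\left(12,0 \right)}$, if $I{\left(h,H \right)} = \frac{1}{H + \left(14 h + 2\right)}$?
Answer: $- \frac{1}{170} \approx -0.0058824$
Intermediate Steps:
$I{\left(h,H \right)} = \frac{1}{2 + H + 14 h}$ ($I{\left(h,H \right)} = \frac{1}{H + \left(2 + 14 h\right)} = \frac{1}{2 + H + 14 h}$)
$- I{\left(12,0 \right)} = - \frac{1}{2 + 0 + 14 \cdot 12} = - \frac{1}{2 + 0 + 168} = - \frac{1}{170}$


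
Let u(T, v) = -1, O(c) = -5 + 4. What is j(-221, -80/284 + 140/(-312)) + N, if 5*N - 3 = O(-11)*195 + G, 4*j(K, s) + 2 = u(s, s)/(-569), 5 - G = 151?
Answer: -774973/11380 ≈ -68.100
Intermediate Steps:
G = -146 (G = 5 - 1*151 = 5 - 151 = -146)
O(c) = -1
j(K, s) = -1137/2276 (j(K, s) = -½ + (-1/(-569))/4 = -½ + (-1*(-1/569))/4 = -½ + (¼)*(1/569) = -½ + 1/2276 = -1137/2276)
N = -338/5 (N = ⅗ + (-1*195 - 146)/5 = ⅗ + (-195 - 146)/5 = ⅗ + (⅕)*(-341) = ⅗ - 341/5 = -338/5 ≈ -67.600)
j(-221, -80/284 + 140/(-312)) + N = -1137/2276 - 338/5 = -774973/11380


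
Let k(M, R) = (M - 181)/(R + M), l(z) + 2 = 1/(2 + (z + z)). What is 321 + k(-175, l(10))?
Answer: 1257485/3893 ≈ 323.01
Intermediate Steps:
l(z) = -2 + 1/(2 + 2*z) (l(z) = -2 + 1/(2 + (z + z)) = -2 + 1/(2 + 2*z))
k(M, R) = (-181 + M)/(M + R)
321 + k(-175, l(10)) = 321 + (-181 - 175)/(-175 + (-3 - 4*10)/(2*(1 + 10))) = 321 - 356/(-175 + (½)*(-3 - 40)/11) = 321 - 356/(-175 + (½)*(1/11)*(-43)) = 321 - 356/(-175 - 43/22) = 321 - 356/(-3893/22) = 321 - 22/3893*(-356) = 321 + 7832/3893 = 1257485/3893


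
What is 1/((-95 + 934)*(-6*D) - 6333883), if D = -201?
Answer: -1/5322049 ≈ -1.8790e-7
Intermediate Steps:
1/((-95 + 934)*(-6*D) - 6333883) = 1/((-95 + 934)*(-6*(-201)) - 6333883) = 1/(839*1206 - 6333883) = 1/(1011834 - 6333883) = 1/(-5322049) = -1/5322049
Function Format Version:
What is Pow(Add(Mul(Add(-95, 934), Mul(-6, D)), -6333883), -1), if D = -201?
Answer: Rational(-1, 5322049) ≈ -1.8790e-7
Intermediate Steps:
Pow(Add(Mul(Add(-95, 934), Mul(-6, D)), -6333883), -1) = Pow(Add(Mul(Add(-95, 934), Mul(-6, -201)), -6333883), -1) = Pow(Add(Mul(839, 1206), -6333883), -1) = Pow(Add(1011834, -6333883), -1) = Pow(-5322049, -1) = Rational(-1, 5322049)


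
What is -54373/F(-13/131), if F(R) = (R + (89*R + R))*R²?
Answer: 122235451943/199927 ≈ 6.1140e+5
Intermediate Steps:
F(R) = 91*R³ (F(R) = (R + 90*R)*R² = (91*R)*R² = 91*R³)
-54373/F(-13/131) = -54373/(91*(-13/131)³) = -54373/(91*(-2197/2248091)) = -54373/(-199927/2248091) = -54373*(-2248091/199927) = 122235451943/199927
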